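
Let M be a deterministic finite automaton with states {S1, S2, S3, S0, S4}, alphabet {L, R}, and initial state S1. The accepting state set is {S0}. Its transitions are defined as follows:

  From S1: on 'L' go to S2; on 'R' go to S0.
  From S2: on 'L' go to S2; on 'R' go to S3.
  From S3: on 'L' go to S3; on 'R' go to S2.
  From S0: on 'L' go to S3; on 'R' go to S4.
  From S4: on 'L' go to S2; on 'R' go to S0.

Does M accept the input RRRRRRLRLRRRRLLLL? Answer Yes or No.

S1 → S0 → S4 → S0 → S4 → S0 → S4 → S2 → S3 → S3 → S2 → S3 → S2 → S3 → S3 → S3 → S3 → S3
End state S3 is not accepting.

No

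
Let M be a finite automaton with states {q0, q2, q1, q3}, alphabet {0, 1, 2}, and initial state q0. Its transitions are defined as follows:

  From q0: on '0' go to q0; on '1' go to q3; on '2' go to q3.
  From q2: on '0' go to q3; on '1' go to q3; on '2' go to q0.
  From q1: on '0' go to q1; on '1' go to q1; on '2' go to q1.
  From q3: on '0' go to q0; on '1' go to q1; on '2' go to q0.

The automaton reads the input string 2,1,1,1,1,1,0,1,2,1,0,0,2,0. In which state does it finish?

q1

q0 → q3 → q1 → q1 → q1 → q1 → q1 → q1 → q1 → q1 → q1 → q1 → q1 → q1 → q1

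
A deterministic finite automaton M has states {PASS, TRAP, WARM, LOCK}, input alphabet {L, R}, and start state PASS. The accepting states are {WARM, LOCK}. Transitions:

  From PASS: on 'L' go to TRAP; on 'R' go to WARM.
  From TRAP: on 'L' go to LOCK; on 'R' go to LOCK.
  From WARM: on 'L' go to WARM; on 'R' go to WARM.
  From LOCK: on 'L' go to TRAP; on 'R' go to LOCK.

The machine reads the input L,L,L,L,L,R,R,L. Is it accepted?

PASS → TRAP → LOCK → TRAP → LOCK → TRAP → LOCK → LOCK → TRAP
End state TRAP is not accepting.

No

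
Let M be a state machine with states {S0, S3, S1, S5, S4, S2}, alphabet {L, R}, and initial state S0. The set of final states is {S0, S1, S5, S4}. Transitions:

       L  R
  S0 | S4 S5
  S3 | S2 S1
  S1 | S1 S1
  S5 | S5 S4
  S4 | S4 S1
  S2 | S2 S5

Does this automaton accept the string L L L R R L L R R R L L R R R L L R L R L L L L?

start at S0
read 'L': S0 → S4
read 'L': S4 → S4
read 'L': S4 → S4
read 'R': S4 → S1
read 'R': S1 → S1
read 'L': S1 → S1
read 'L': S1 → S1
read 'R': S1 → S1
read 'R': S1 → S1
read 'R': S1 → S1
read 'L': S1 → S1
read 'L': S1 → S1
read 'R': S1 → S1
read 'R': S1 → S1
read 'R': S1 → S1
read 'L': S1 → S1
read 'L': S1 → S1
read 'R': S1 → S1
read 'L': S1 → S1
read 'R': S1 → S1
read 'L': S1 → S1
read 'L': S1 → S1
read 'L': S1 → S1
read 'L': S1 → S1
End state S1 is accepting.

Yes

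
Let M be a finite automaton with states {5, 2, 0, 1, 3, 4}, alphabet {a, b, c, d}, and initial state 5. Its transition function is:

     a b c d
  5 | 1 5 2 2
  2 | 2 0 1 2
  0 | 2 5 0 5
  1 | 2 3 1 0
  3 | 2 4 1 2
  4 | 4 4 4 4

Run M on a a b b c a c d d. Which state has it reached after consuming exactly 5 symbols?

5 → 1 → 2 → 0 → 5 → 2
After 5 symbols: 2.

2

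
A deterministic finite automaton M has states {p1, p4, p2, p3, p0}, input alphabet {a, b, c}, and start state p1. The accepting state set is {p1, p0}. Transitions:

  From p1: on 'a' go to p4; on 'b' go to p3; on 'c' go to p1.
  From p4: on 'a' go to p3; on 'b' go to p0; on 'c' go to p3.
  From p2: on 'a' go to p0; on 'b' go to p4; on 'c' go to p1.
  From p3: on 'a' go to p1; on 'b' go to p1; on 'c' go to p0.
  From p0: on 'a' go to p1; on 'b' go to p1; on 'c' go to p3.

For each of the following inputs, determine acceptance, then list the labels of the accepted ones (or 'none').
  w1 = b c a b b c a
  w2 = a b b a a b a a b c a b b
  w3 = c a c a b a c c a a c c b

w1: p1 → p3 → p0 → p1 → p3 → p1 → p1 → p4  → end p4, rejected
w2: p1 → p4 → p0 → p1 → p4 → p3 → p1 → p4 → p3 → p1 → p1 → p4 → p0 → p1  → end p1, accepted
w3: p1 → p1 → p4 → p3 → p1 → p3 → p1 → p1 → p1 → p4 → p3 → p0 → p3 → p1  → end p1, accepted

w2, w3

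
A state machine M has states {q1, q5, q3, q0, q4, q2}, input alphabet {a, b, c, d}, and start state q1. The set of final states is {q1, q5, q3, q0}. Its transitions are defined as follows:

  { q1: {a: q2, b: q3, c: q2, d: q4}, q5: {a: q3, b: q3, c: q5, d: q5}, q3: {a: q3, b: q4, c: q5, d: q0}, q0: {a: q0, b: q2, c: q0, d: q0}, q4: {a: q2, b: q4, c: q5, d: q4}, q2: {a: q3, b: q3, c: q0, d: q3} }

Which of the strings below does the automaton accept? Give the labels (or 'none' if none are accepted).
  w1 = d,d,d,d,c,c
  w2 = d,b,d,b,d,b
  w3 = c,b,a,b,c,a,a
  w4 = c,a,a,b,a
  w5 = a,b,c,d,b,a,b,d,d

w1:
  start at q1
  read 'd': q1 → q4
  read 'd': q4 → q4
  read 'd': q4 → q4
  read 'd': q4 → q4
  read 'c': q4 → q5
  read 'c': q5 → q5
  end q5, accepted
w2:
  start at q1
  read 'd': q1 → q4
  read 'b': q4 → q4
  read 'd': q4 → q4
  read 'b': q4 → q4
  read 'd': q4 → q4
  read 'b': q4 → q4
  end q4, rejected
w3:
  start at q1
  read 'c': q1 → q2
  read 'b': q2 → q3
  read 'a': q3 → q3
  read 'b': q3 → q4
  read 'c': q4 → q5
  read 'a': q5 → q3
  read 'a': q3 → q3
  end q3, accepted
w4:
  start at q1
  read 'c': q1 → q2
  read 'a': q2 → q3
  read 'a': q3 → q3
  read 'b': q3 → q4
  read 'a': q4 → q2
  end q2, rejected
w5:
  start at q1
  read 'a': q1 → q2
  read 'b': q2 → q3
  read 'c': q3 → q5
  read 'd': q5 → q5
  read 'b': q5 → q3
  read 'a': q3 → q3
  read 'b': q3 → q4
  read 'd': q4 → q4
  read 'd': q4 → q4
  end q4, rejected

w1, w3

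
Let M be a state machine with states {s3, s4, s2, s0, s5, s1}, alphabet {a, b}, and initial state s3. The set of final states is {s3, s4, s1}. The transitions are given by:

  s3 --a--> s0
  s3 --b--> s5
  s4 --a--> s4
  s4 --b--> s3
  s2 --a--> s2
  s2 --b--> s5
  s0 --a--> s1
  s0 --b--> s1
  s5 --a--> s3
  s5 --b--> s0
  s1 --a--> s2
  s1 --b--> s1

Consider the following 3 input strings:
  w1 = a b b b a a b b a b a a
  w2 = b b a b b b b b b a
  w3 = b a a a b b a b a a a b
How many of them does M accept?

1

w1:
  start at s3
  read 'a': s3 → s0
  read 'b': s0 → s1
  read 'b': s1 → s1
  read 'b': s1 → s1
  read 'a': s1 → s2
  read 'a': s2 → s2
  read 'b': s2 → s5
  read 'b': s5 → s0
  read 'a': s0 → s1
  read 'b': s1 → s1
  read 'a': s1 → s2
  read 'a': s2 → s2
  end s2, rejected
w2:
  start at s3
  read 'b': s3 → s5
  read 'b': s5 → s0
  read 'a': s0 → s1
  read 'b': s1 → s1
  read 'b': s1 → s1
  read 'b': s1 → s1
  read 'b': s1 → s1
  read 'b': s1 → s1
  read 'b': s1 → s1
  read 'a': s1 → s2
  end s2, rejected
w3:
  start at s3
  read 'b': s3 → s5
  read 'a': s5 → s3
  read 'a': s3 → s0
  read 'a': s0 → s1
  read 'b': s1 → s1
  read 'b': s1 → s1
  read 'a': s1 → s2
  read 'b': s2 → s5
  read 'a': s5 → s3
  read 'a': s3 → s0
  read 'a': s0 → s1
  read 'b': s1 → s1
  end s1, accepted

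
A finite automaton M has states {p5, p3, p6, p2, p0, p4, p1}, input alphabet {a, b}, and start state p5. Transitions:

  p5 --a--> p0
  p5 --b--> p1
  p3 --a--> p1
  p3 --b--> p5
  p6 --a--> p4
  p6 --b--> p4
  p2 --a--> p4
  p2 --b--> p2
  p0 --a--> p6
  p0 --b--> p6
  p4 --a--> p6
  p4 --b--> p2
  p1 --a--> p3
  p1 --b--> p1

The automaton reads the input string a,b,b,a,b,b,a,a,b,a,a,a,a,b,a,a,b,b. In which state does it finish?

p2

start at p5
read 'a': p5 → p0
read 'b': p0 → p6
read 'b': p6 → p4
read 'a': p4 → p6
read 'b': p6 → p4
read 'b': p4 → p2
read 'a': p2 → p4
read 'a': p4 → p6
read 'b': p6 → p4
read 'a': p4 → p6
read 'a': p6 → p4
read 'a': p4 → p6
read 'a': p6 → p4
read 'b': p4 → p2
read 'a': p2 → p4
read 'a': p4 → p6
read 'b': p6 → p4
read 'b': p4 → p2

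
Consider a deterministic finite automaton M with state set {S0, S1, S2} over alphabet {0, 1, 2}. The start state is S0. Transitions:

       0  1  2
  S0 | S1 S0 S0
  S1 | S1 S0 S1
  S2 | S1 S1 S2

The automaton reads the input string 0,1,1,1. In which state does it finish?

start at S0
read '0': S0 → S1
read '1': S1 → S0
read '1': S0 → S0
read '1': S0 → S0

S0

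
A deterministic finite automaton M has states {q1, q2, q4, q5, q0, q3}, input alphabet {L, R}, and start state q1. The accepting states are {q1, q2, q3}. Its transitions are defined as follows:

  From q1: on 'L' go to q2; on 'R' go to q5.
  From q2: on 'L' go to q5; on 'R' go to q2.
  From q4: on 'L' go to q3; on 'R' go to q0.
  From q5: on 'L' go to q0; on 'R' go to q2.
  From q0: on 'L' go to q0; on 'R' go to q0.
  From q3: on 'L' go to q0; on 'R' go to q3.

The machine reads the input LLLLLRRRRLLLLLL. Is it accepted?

No

start at q1
read 'L': q1 → q2
read 'L': q2 → q5
read 'L': q5 → q0
read 'L': q0 → q0
read 'L': q0 → q0
read 'R': q0 → q0
read 'R': q0 → q0
read 'R': q0 → q0
read 'R': q0 → q0
read 'L': q0 → q0
read 'L': q0 → q0
read 'L': q0 → q0
read 'L': q0 → q0
read 'L': q0 → q0
read 'L': q0 → q0
End state q0 is not accepting.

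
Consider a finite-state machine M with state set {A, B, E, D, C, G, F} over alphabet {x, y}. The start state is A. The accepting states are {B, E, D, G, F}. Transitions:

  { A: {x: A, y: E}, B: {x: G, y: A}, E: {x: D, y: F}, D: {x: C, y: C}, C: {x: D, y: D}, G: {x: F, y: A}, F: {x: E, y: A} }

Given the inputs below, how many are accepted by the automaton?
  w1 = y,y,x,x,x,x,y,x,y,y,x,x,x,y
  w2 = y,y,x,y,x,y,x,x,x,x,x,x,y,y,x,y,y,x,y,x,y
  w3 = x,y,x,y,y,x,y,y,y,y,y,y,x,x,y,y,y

2

w1: A → E → F → E → D → C → D → C → D → C → D → C → D → C → D  → end D, accepted
w2: A → E → F → E → F → E → F → E → D → C → D → C → D → C → D → C → D → C → D → C → D → C  → end C, rejected
w3: A → A → E → D → C → D → C → D → C → D → C → D → C → D → C → D → C → D  → end D, accepted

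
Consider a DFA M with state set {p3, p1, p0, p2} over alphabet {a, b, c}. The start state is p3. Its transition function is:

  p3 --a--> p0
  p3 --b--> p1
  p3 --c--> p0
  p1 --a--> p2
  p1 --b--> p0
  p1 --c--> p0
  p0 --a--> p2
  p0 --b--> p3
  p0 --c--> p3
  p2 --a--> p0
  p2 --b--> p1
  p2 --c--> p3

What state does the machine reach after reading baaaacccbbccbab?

p3

p3 → p1 → p2 → p0 → p2 → p0 → p3 → p0 → p3 → p1 → p0 → p3 → p0 → p3 → p0 → p3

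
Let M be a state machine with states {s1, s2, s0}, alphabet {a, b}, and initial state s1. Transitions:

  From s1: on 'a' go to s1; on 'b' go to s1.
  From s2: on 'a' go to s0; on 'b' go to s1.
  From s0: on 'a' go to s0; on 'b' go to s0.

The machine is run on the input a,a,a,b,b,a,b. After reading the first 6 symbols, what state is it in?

start at s1
read 'a': s1 → s1
read 'a': s1 → s1
read 'a': s1 → s1
read 'b': s1 → s1
read 'b': s1 → s1
read 'a': s1 → s1
After 6 symbols: s1.

s1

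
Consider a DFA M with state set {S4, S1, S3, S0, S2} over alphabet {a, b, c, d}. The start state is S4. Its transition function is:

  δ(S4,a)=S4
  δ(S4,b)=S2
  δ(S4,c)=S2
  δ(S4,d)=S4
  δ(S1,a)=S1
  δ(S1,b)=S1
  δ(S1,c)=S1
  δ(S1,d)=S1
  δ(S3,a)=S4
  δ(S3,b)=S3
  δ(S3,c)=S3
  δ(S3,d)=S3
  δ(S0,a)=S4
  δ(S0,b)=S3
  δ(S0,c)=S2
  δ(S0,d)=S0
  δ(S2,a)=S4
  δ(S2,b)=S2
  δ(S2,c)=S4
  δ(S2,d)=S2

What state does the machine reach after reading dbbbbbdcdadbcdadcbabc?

S4 → S4 → S2 → S2 → S2 → S2 → S2 → S2 → S4 → S4 → S4 → S4 → S2 → S4 → S4 → S4 → S4 → S2 → S2 → S4 → S2 → S4

S4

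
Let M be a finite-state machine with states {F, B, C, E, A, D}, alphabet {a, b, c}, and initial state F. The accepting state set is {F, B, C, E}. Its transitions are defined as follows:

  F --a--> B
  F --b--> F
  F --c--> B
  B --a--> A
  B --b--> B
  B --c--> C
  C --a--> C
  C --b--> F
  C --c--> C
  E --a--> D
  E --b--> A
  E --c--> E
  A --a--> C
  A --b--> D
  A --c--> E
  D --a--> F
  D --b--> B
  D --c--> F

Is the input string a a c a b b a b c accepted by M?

Yes

F → B → A → E → D → B → B → A → D → F
End state F is accepting.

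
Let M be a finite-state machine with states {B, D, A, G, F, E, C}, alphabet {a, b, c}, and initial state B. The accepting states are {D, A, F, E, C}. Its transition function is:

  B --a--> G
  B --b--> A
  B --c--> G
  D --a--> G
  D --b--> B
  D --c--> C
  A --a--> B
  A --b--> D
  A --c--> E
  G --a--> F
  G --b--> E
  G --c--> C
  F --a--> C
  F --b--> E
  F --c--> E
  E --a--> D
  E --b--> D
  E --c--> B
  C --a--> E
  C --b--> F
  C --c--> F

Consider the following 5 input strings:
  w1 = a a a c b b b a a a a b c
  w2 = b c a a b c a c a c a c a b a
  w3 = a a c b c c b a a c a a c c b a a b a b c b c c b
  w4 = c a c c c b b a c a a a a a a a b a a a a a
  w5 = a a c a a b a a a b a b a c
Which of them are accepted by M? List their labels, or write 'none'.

w1:
  start at B
  read 'a': B → G
  read 'a': G → F
  read 'a': F → C
  read 'c': C → F
  read 'b': F → E
  read 'b': E → D
  read 'b': D → B
  read 'a': B → G
  read 'a': G → F
  read 'a': F → C
  read 'a': C → E
  read 'b': E → D
  read 'c': D → C
  end C, accepted
w2:
  start at B
  read 'b': B → A
  read 'c': A → E
  read 'a': E → D
  read 'a': D → G
  read 'b': G → E
  read 'c': E → B
  read 'a': B → G
  read 'c': G → C
  read 'a': C → E
  read 'c': E → B
  read 'a': B → G
  read 'c': G → C
  read 'a': C → E
  read 'b': E → D
  read 'a': D → G
  end G, rejected
w3:
  start at B
  read 'a': B → G
  read 'a': G → F
  read 'c': F → E
  read 'b': E → D
  read 'c': D → C
  read 'c': C → F
  read 'b': F → E
  read 'a': E → D
  read 'a': D → G
  read 'c': G → C
  read 'a': C → E
  read 'a': E → D
  read 'c': D → C
  read 'c': C → F
  read 'b': F → E
  read 'a': E → D
  read 'a': D → G
  read 'b': G → E
  read 'a': E → D
  read 'b': D → B
  read 'c': B → G
  read 'b': G → E
  read 'c': E → B
  read 'c': B → G
  read 'b': G → E
  end E, accepted
w4:
  start at B
  read 'c': B → G
  read 'a': G → F
  read 'c': F → E
  read 'c': E → B
  read 'c': B → G
  read 'b': G → E
  read 'b': E → D
  read 'a': D → G
  read 'c': G → C
  read 'a': C → E
  read 'a': E → D
  read 'a': D → G
  read 'a': G → F
  read 'a': F → C
  read 'a': C → E
  read 'a': E → D
  read 'b': D → B
  read 'a': B → G
  read 'a': G → F
  read 'a': F → C
  read 'a': C → E
  read 'a': E → D
  end D, accepted
w5:
  start at B
  read 'a': B → G
  read 'a': G → F
  read 'c': F → E
  read 'a': E → D
  read 'a': D → G
  read 'b': G → E
  read 'a': E → D
  read 'a': D → G
  read 'a': G → F
  read 'b': F → E
  read 'a': E → D
  read 'b': D → B
  read 'a': B → G
  read 'c': G → C
  end C, accepted

w1, w3, w4, w5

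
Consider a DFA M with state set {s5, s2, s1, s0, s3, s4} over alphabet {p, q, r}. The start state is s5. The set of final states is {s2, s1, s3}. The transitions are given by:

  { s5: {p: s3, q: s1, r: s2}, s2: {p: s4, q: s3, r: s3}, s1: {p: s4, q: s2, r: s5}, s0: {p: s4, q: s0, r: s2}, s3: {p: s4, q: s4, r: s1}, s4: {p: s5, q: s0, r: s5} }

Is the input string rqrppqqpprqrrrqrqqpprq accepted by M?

Yes

Trace: s5 -r-> s2 -q-> s3 -r-> s1 -p-> s4 -p-> s5 -q-> s1 -q-> s2 -p-> s4 -p-> s5 -r-> s2 -q-> s3 -r-> s1 -r-> s5 -r-> s2 -q-> s3 -r-> s1 -q-> s2 -q-> s3 -p-> s4 -p-> s5 -r-> s2 -q-> s3
End state s3 is accepting.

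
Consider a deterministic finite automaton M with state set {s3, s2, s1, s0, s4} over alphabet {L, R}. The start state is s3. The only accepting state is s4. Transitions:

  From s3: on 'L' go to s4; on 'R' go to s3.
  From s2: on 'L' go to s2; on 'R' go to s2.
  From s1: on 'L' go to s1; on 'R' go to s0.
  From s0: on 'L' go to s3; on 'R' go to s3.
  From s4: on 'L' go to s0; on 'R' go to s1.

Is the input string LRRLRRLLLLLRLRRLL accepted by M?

start at s3
read 'L': s3 → s4
read 'R': s4 → s1
read 'R': s1 → s0
read 'L': s0 → s3
read 'R': s3 → s3
read 'R': s3 → s3
read 'L': s3 → s4
read 'L': s4 → s0
read 'L': s0 → s3
read 'L': s3 → s4
read 'L': s4 → s0
read 'R': s0 → s3
read 'L': s3 → s4
read 'R': s4 → s1
read 'R': s1 → s0
read 'L': s0 → s3
read 'L': s3 → s4
End state s4 is accepting.

Yes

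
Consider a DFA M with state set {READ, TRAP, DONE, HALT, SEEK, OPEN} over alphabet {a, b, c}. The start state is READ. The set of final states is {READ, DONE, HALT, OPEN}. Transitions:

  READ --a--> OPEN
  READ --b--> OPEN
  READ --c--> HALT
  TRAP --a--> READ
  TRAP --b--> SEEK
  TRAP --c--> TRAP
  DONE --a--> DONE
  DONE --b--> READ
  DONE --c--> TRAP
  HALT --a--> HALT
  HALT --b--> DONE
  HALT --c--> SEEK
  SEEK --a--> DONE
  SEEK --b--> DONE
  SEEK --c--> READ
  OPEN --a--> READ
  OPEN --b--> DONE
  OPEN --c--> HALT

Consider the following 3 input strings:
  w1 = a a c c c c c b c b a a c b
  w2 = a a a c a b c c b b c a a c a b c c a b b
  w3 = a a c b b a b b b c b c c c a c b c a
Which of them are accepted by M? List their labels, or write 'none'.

w1: Trace: READ -a-> OPEN -a-> READ -c-> HALT -c-> SEEK -c-> READ -c-> HALT -c-> SEEK -b-> DONE -c-> TRAP -b-> SEEK -a-> DONE -a-> DONE -c-> TRAP -b-> SEEK  → end SEEK, rejected
w2: Trace: READ -a-> OPEN -a-> READ -a-> OPEN -c-> HALT -a-> HALT -b-> DONE -c-> TRAP -c-> TRAP -b-> SEEK -b-> DONE -c-> TRAP -a-> READ -a-> OPEN -c-> HALT -a-> HALT -b-> DONE -c-> TRAP -c-> TRAP -a-> READ -b-> OPEN -b-> DONE  → end DONE, accepted
w3: Trace: READ -a-> OPEN -a-> READ -c-> HALT -b-> DONE -b-> READ -a-> OPEN -b-> DONE -b-> READ -b-> OPEN -c-> HALT -b-> DONE -c-> TRAP -c-> TRAP -c-> TRAP -a-> READ -c-> HALT -b-> DONE -c-> TRAP -a-> READ  → end READ, accepted

w2, w3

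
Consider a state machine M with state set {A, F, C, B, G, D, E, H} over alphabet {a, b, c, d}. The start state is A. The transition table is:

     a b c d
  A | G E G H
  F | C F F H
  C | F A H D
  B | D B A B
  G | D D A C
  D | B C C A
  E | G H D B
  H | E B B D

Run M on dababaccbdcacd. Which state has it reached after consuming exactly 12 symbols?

A → H → E → H → E → H → E → D → C → A → H → B → D
After 12 symbols: D.

D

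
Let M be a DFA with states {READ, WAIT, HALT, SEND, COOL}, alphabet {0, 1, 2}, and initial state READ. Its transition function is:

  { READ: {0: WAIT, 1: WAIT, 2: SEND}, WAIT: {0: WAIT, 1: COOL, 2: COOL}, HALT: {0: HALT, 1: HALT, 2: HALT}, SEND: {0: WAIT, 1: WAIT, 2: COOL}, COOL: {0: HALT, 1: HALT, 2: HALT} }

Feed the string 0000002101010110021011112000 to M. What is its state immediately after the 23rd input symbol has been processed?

HALT

Trace: READ -0-> WAIT -0-> WAIT -0-> WAIT -0-> WAIT -0-> WAIT -0-> WAIT -2-> COOL -1-> HALT -0-> HALT -1-> HALT -0-> HALT -1-> HALT -0-> HALT -1-> HALT -1-> HALT -0-> HALT -0-> HALT -2-> HALT -1-> HALT -0-> HALT -1-> HALT -1-> HALT -1-> HALT
After 23 symbols: HALT.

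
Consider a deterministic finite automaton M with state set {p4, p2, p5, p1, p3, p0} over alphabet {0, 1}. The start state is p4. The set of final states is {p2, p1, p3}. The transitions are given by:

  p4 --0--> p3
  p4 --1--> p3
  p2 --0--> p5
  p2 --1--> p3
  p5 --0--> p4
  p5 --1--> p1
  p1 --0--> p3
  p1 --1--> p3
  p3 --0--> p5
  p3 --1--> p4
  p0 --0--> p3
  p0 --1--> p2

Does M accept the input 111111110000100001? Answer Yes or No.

p4 → p3 → p4 → p3 → p4 → p3 → p4 → p3 → p4 → p3 → p5 → p4 → p3 → p4 → p3 → p5 → p4 → p3 → p4
End state p4 is not accepting.

No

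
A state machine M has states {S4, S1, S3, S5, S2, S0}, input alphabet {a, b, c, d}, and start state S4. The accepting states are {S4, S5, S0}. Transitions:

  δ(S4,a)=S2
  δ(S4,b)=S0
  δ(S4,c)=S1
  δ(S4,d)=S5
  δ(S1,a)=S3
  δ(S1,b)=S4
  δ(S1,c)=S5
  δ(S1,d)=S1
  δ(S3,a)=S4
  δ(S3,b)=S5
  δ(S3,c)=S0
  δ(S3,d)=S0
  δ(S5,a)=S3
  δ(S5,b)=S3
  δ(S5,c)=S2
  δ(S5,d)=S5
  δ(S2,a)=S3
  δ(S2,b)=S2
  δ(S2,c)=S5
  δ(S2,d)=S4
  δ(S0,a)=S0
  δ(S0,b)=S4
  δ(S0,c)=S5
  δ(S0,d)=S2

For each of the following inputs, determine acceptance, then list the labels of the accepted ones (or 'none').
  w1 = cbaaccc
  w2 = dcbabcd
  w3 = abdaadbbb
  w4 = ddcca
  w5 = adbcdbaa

w2, w3

w1:
  start at S4
  read 'c': S4 → S1
  read 'b': S1 → S4
  read 'a': S4 → S2
  read 'a': S2 → S3
  read 'c': S3 → S0
  read 'c': S0 → S5
  read 'c': S5 → S2
  end S2, rejected
w2:
  start at S4
  read 'd': S4 → S5
  read 'c': S5 → S2
  read 'b': S2 → S2
  read 'a': S2 → S3
  read 'b': S3 → S5
  read 'c': S5 → S2
  read 'd': S2 → S4
  end S4, accepted
w3:
  start at S4
  read 'a': S4 → S2
  read 'b': S2 → S2
  read 'd': S2 → S4
  read 'a': S4 → S2
  read 'a': S2 → S3
  read 'd': S3 → S0
  read 'b': S0 → S4
  read 'b': S4 → S0
  read 'b': S0 → S4
  end S4, accepted
w4:
  start at S4
  read 'd': S4 → S5
  read 'd': S5 → S5
  read 'c': S5 → S2
  read 'c': S2 → S5
  read 'a': S5 → S3
  end S3, rejected
w5:
  start at S4
  read 'a': S4 → S2
  read 'd': S2 → S4
  read 'b': S4 → S0
  read 'c': S0 → S5
  read 'd': S5 → S5
  read 'b': S5 → S3
  read 'a': S3 → S4
  read 'a': S4 → S2
  end S2, rejected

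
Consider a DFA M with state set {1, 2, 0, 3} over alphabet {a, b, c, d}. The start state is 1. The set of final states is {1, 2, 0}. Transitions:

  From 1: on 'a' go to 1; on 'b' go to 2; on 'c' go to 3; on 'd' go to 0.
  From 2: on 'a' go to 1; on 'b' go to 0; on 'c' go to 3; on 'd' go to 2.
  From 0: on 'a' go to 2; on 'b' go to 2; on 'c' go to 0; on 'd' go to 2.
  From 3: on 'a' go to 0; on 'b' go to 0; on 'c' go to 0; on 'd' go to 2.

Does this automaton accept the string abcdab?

Yes

Trace: 1 -a-> 1 -b-> 2 -c-> 3 -d-> 2 -a-> 1 -b-> 2
End state 2 is accepting.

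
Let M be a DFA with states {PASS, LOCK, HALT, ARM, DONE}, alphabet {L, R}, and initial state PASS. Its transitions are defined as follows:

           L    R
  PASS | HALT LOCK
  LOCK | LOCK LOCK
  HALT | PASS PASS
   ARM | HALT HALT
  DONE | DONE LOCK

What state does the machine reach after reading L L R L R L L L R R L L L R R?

start at PASS
read 'L': PASS → HALT
read 'L': HALT → PASS
read 'R': PASS → LOCK
read 'L': LOCK → LOCK
read 'R': LOCK → LOCK
read 'L': LOCK → LOCK
read 'L': LOCK → LOCK
read 'L': LOCK → LOCK
read 'R': LOCK → LOCK
read 'R': LOCK → LOCK
read 'L': LOCK → LOCK
read 'L': LOCK → LOCK
read 'L': LOCK → LOCK
read 'R': LOCK → LOCK
read 'R': LOCK → LOCK

LOCK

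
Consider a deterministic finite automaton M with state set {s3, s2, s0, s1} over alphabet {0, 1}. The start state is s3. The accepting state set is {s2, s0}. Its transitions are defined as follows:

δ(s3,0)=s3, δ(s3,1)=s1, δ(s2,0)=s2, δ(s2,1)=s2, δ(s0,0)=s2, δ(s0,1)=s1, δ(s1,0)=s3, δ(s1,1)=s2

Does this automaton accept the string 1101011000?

Trace: s3 -1-> s1 -1-> s2 -0-> s2 -1-> s2 -0-> s2 -1-> s2 -1-> s2 -0-> s2 -0-> s2 -0-> s2
End state s2 is accepting.

Yes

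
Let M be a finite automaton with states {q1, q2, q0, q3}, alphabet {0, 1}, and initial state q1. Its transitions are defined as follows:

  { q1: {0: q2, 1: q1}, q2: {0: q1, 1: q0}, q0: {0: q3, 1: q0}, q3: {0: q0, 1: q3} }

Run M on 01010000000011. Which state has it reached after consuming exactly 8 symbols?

q3

start at q1
read '0': q1 → q2
read '1': q2 → q0
read '0': q0 → q3
read '1': q3 → q3
read '0': q3 → q0
read '0': q0 → q3
read '0': q3 → q0
read '0': q0 → q3
After 8 symbols: q3.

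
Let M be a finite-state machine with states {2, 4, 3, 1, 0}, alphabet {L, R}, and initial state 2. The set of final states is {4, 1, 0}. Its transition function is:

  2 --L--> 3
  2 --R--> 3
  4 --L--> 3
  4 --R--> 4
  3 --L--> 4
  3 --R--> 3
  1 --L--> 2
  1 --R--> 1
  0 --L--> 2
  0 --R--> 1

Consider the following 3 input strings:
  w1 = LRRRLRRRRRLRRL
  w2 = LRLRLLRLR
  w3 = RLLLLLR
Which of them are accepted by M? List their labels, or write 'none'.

w1, w3

w1: Trace: 2 -L-> 3 -R-> 3 -R-> 3 -R-> 3 -L-> 4 -R-> 4 -R-> 4 -R-> 4 -R-> 4 -R-> 4 -L-> 3 -R-> 3 -R-> 3 -L-> 4  → end 4, accepted
w2: Trace: 2 -L-> 3 -R-> 3 -L-> 4 -R-> 4 -L-> 3 -L-> 4 -R-> 4 -L-> 3 -R-> 3  → end 3, rejected
w3: Trace: 2 -R-> 3 -L-> 4 -L-> 3 -L-> 4 -L-> 3 -L-> 4 -R-> 4  → end 4, accepted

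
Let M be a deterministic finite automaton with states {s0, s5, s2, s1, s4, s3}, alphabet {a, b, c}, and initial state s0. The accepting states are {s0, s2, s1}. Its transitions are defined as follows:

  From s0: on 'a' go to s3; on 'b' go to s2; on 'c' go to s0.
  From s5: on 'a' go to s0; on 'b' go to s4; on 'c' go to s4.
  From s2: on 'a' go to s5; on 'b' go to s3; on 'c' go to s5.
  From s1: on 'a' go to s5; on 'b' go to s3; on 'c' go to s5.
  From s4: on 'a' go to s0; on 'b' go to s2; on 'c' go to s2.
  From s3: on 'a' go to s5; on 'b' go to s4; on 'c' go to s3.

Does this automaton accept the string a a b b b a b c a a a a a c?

Trace: s0 -a-> s3 -a-> s5 -b-> s4 -b-> s2 -b-> s3 -a-> s5 -b-> s4 -c-> s2 -a-> s5 -a-> s0 -a-> s3 -a-> s5 -a-> s0 -c-> s0
End state s0 is accepting.

Yes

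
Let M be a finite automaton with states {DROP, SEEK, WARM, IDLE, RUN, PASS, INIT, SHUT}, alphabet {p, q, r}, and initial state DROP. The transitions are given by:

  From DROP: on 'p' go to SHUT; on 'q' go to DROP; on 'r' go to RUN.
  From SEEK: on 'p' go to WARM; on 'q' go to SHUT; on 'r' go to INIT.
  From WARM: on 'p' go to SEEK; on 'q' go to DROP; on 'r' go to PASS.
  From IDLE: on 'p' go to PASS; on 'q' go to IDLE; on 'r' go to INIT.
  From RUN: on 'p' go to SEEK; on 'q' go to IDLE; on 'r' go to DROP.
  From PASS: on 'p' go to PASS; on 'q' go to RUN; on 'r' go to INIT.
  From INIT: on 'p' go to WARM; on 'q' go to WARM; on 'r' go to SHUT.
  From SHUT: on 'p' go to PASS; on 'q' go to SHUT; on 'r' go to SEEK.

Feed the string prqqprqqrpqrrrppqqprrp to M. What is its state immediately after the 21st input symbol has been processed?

SHUT

start at DROP
read 'p': DROP → SHUT
read 'r': SHUT → SEEK
read 'q': SEEK → SHUT
read 'q': SHUT → SHUT
read 'p': SHUT → PASS
read 'r': PASS → INIT
read 'q': INIT → WARM
read 'q': WARM → DROP
read 'r': DROP → RUN
read 'p': RUN → SEEK
read 'q': SEEK → SHUT
read 'r': SHUT → SEEK
read 'r': SEEK → INIT
read 'r': INIT → SHUT
read 'p': SHUT → PASS
read 'p': PASS → PASS
read 'q': PASS → RUN
read 'q': RUN → IDLE
read 'p': IDLE → PASS
read 'r': PASS → INIT
read 'r': INIT → SHUT
After 21 symbols: SHUT.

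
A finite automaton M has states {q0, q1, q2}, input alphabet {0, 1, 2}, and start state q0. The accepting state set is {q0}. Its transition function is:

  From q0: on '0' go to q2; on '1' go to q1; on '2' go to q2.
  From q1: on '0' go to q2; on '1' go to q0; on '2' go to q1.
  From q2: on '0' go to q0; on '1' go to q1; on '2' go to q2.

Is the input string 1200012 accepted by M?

No

q0 → q1 → q1 → q2 → q0 → q2 → q1 → q1
End state q1 is not accepting.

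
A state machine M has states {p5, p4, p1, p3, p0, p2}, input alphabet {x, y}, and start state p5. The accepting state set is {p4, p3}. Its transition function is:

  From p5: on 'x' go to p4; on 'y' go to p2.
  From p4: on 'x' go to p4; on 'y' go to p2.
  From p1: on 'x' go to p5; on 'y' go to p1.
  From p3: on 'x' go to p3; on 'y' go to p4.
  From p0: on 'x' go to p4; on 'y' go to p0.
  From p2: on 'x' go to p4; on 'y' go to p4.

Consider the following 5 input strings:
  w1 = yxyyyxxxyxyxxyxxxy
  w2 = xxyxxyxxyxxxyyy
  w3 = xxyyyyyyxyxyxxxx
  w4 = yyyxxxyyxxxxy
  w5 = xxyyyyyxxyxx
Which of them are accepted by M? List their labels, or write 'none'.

w1: p5 → p2 → p4 → p2 → p4 → p2 → p4 → p4 → p4 → p2 → p4 → p2 → p4 → p4 → p2 → p4 → p4 → p4 → p2  → end p2, rejected
w2: p5 → p4 → p4 → p2 → p4 → p4 → p2 → p4 → p4 → p2 → p4 → p4 → p4 → p2 → p4 → p2  → end p2, rejected
w3: p5 → p4 → p4 → p2 → p4 → p2 → p4 → p2 → p4 → p4 → p2 → p4 → p2 → p4 → p4 → p4 → p4  → end p4, accepted
w4: p5 → p2 → p4 → p2 → p4 → p4 → p4 → p2 → p4 → p4 → p4 → p4 → p4 → p2  → end p2, rejected
w5: p5 → p4 → p4 → p2 → p4 → p2 → p4 → p2 → p4 → p4 → p2 → p4 → p4  → end p4, accepted

w3, w5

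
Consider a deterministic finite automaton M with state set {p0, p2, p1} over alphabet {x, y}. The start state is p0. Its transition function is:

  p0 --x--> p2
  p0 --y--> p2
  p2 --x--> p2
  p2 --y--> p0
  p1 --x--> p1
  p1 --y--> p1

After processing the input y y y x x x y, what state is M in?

start at p0
read 'y': p0 → p2
read 'y': p2 → p0
read 'y': p0 → p2
read 'x': p2 → p2
read 'x': p2 → p2
read 'x': p2 → p2
read 'y': p2 → p0

p0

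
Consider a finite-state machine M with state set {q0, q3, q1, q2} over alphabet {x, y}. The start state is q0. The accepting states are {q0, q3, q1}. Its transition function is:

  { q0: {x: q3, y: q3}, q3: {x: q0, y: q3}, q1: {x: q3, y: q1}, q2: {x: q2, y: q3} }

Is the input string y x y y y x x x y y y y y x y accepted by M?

q0 → q3 → q0 → q3 → q3 → q3 → q0 → q3 → q0 → q3 → q3 → q3 → q3 → q3 → q0 → q3
End state q3 is accepting.

Yes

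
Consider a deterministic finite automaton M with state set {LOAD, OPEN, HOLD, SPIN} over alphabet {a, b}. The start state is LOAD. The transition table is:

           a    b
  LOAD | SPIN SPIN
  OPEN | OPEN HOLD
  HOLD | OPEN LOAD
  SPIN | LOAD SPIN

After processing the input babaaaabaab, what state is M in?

SPIN

start at LOAD
read 'b': LOAD → SPIN
read 'a': SPIN → LOAD
read 'b': LOAD → SPIN
read 'a': SPIN → LOAD
read 'a': LOAD → SPIN
read 'a': SPIN → LOAD
read 'a': LOAD → SPIN
read 'b': SPIN → SPIN
read 'a': SPIN → LOAD
read 'a': LOAD → SPIN
read 'b': SPIN → SPIN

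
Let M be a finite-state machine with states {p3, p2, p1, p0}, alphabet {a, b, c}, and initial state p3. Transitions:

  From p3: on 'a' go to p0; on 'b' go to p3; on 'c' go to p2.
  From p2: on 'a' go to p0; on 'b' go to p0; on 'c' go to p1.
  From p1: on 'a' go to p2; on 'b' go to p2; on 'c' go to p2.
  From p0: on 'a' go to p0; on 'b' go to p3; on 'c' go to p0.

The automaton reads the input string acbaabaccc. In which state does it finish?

start at p3
read 'a': p3 → p0
read 'c': p0 → p0
read 'b': p0 → p3
read 'a': p3 → p0
read 'a': p0 → p0
read 'b': p0 → p3
read 'a': p3 → p0
read 'c': p0 → p0
read 'c': p0 → p0
read 'c': p0 → p0

p0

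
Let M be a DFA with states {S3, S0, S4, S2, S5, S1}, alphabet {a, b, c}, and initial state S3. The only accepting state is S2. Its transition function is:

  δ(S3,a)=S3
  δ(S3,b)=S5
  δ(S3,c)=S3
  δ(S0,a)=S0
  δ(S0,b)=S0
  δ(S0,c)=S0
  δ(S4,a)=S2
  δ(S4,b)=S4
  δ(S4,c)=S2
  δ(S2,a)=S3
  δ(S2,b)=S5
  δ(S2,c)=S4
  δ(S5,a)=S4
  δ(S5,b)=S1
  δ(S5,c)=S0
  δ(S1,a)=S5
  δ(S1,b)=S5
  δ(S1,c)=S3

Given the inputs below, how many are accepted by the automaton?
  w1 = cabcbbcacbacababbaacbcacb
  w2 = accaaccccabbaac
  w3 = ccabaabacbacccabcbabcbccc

1

w1:
  start at S3
  read 'c': S3 → S3
  read 'a': S3 → S3
  read 'b': S3 → S5
  read 'c': S5 → S0
  read 'b': S0 → S0
  read 'b': S0 → S0
  read 'c': S0 → S0
  read 'a': S0 → S0
  read 'c': S0 → S0
  read 'b': S0 → S0
  read 'a': S0 → S0
  read 'c': S0 → S0
  read 'a': S0 → S0
  read 'b': S0 → S0
  read 'a': S0 → S0
  read 'b': S0 → S0
  read 'b': S0 → S0
  read 'a': S0 → S0
  read 'a': S0 → S0
  read 'c': S0 → S0
  read 'b': S0 → S0
  read 'c': S0 → S0
  read 'a': S0 → S0
  read 'c': S0 → S0
  read 'b': S0 → S0
  end S0, rejected
w2:
  start at S3
  read 'a': S3 → S3
  read 'c': S3 → S3
  read 'c': S3 → S3
  read 'a': S3 → S3
  read 'a': S3 → S3
  read 'c': S3 → S3
  read 'c': S3 → S3
  read 'c': S3 → S3
  read 'c': S3 → S3
  read 'a': S3 → S3
  read 'b': S3 → S5
  read 'b': S5 → S1
  read 'a': S1 → S5
  read 'a': S5 → S4
  read 'c': S4 → S2
  end S2, accepted
w3:
  start at S3
  read 'c': S3 → S3
  read 'c': S3 → S3
  read 'a': S3 → S3
  read 'b': S3 → S5
  read 'a': S5 → S4
  read 'a': S4 → S2
  read 'b': S2 → S5
  read 'a': S5 → S4
  read 'c': S4 → S2
  read 'b': S2 → S5
  read 'a': S5 → S4
  read 'c': S4 → S2
  read 'c': S2 → S4
  read 'c': S4 → S2
  read 'a': S2 → S3
  read 'b': S3 → S5
  read 'c': S5 → S0
  read 'b': S0 → S0
  read 'a': S0 → S0
  read 'b': S0 → S0
  read 'c': S0 → S0
  read 'b': S0 → S0
  read 'c': S0 → S0
  read 'c': S0 → S0
  read 'c': S0 → S0
  end S0, rejected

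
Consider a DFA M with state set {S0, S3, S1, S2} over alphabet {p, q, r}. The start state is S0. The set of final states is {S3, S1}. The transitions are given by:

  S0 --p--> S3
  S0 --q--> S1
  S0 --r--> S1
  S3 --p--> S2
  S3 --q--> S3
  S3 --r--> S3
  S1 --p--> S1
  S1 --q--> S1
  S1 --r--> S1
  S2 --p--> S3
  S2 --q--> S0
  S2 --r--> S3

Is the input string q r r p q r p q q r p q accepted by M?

Yes

S0 → S1 → S1 → S1 → S1 → S1 → S1 → S1 → S1 → S1 → S1 → S1 → S1
End state S1 is accepting.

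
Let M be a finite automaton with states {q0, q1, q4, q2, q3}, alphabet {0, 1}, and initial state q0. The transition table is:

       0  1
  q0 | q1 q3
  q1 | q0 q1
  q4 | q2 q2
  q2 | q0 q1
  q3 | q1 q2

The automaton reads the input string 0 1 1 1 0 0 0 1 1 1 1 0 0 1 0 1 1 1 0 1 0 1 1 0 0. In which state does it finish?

q1

start at q0
read '0': q0 → q1
read '1': q1 → q1
read '1': q1 → q1
read '1': q1 → q1
read '0': q1 → q0
read '0': q0 → q1
read '0': q1 → q0
read '1': q0 → q3
read '1': q3 → q2
read '1': q2 → q1
read '1': q1 → q1
read '0': q1 → q0
read '0': q0 → q1
read '1': q1 → q1
read '0': q1 → q0
read '1': q0 → q3
read '1': q3 → q2
read '1': q2 → q1
read '0': q1 → q0
read '1': q0 → q3
read '0': q3 → q1
read '1': q1 → q1
read '1': q1 → q1
read '0': q1 → q0
read '0': q0 → q1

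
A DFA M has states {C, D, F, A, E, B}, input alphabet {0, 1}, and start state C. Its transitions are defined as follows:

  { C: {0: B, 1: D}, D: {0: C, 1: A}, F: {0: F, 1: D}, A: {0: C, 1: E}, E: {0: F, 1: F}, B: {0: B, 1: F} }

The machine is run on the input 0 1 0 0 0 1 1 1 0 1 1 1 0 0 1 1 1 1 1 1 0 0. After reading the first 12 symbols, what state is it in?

E

Trace: C -0-> B -1-> F -0-> F -0-> F -0-> F -1-> D -1-> A -1-> E -0-> F -1-> D -1-> A -1-> E
After 12 symbols: E.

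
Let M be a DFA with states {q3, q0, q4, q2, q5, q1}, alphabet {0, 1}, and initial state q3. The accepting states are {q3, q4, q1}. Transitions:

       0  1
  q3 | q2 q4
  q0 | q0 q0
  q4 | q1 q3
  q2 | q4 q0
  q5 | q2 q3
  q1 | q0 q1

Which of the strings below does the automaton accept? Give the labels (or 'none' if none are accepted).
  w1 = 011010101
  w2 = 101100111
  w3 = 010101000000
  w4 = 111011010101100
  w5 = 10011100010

none

w1: q3 → q2 → q0 → q0 → q0 → q0 → q0 → q0 → q0 → q0  → end q0, rejected
w2: q3 → q4 → q1 → q1 → q1 → q0 → q0 → q0 → q0 → q0  → end q0, rejected
w3: q3 → q2 → q0 → q0 → q0 → q0 → q0 → q0 → q0 → q0 → q0 → q0 → q0  → end q0, rejected
w4: q3 → q4 → q3 → q4 → q1 → q1 → q1 → q0 → q0 → q0 → q0 → q0 → q0 → q0 → q0 → q0  → end q0, rejected
w5: q3 → q4 → q1 → q0 → q0 → q0 → q0 → q0 → q0 → q0 → q0 → q0  → end q0, rejected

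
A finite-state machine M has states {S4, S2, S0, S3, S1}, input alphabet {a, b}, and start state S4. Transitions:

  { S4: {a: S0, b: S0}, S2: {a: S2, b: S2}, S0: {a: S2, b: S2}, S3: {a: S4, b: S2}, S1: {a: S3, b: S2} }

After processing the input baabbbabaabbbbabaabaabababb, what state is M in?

S2

S4 → S0 → S2 → S2 → S2 → S2 → S2 → S2 → S2 → S2 → S2 → S2 → S2 → S2 → S2 → S2 → S2 → S2 → S2 → S2 → S2 → S2 → S2 → S2 → S2 → S2 → S2 → S2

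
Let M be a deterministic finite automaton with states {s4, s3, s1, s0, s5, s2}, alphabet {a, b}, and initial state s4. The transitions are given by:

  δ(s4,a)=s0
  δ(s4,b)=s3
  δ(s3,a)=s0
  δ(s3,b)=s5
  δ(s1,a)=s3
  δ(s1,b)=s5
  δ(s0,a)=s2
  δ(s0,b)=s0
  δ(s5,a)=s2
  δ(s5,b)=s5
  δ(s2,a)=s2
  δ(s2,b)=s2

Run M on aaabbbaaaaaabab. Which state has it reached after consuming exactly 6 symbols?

start at s4
read 'a': s4 → s0
read 'a': s0 → s2
read 'a': s2 → s2
read 'b': s2 → s2
read 'b': s2 → s2
read 'b': s2 → s2
After 6 symbols: s2.

s2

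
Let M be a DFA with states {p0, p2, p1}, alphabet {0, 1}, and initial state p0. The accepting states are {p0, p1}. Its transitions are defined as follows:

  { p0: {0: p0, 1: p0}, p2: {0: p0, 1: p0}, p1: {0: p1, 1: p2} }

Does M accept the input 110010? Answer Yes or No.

Trace: p0 -1-> p0 -1-> p0 -0-> p0 -0-> p0 -1-> p0 -0-> p0
End state p0 is accepting.

Yes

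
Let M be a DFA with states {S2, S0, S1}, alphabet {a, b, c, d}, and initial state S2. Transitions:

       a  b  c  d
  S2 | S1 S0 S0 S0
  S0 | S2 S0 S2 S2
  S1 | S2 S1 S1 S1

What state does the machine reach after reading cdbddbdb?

S0

S2 → S0 → S2 → S0 → S2 → S0 → S0 → S2 → S0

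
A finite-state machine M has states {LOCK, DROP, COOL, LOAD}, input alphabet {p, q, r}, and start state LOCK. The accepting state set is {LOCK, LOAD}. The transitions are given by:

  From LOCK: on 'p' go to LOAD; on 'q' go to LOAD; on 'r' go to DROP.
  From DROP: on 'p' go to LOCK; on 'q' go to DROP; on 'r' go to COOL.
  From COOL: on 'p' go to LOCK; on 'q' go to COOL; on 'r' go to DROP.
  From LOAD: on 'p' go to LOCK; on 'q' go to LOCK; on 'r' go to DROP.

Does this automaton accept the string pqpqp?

Yes

Trace: LOCK -p-> LOAD -q-> LOCK -p-> LOAD -q-> LOCK -p-> LOAD
End state LOAD is accepting.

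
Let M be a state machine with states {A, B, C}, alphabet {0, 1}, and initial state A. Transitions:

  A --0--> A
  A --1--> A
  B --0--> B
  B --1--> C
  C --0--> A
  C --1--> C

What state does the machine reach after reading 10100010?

start at A
read '1': A → A
read '0': A → A
read '1': A → A
read '0': A → A
read '0': A → A
read '0': A → A
read '1': A → A
read '0': A → A

A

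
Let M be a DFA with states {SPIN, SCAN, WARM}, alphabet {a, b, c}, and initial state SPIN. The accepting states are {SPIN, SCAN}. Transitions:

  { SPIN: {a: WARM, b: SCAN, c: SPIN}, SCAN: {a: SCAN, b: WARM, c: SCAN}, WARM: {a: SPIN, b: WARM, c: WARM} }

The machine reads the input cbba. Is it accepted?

Yes

Trace: SPIN -c-> SPIN -b-> SCAN -b-> WARM -a-> SPIN
End state SPIN is accepting.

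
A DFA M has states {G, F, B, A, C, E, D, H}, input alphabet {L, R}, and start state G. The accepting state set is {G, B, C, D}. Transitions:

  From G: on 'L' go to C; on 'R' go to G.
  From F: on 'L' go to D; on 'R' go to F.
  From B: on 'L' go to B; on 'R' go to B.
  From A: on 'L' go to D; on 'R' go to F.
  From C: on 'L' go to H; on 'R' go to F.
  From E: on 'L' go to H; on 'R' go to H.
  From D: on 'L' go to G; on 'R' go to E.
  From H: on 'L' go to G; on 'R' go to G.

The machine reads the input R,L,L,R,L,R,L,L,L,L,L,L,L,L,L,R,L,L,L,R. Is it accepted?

Trace: G -R-> G -L-> C -L-> H -R-> G -L-> C -R-> F -L-> D -L-> G -L-> C -L-> H -L-> G -L-> C -L-> H -L-> G -L-> C -R-> F -L-> D -L-> G -L-> C -R-> F
End state F is not accepting.

No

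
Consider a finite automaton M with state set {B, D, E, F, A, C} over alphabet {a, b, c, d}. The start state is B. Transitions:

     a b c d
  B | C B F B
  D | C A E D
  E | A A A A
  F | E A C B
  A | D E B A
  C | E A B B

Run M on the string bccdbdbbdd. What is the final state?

Trace: B -b-> B -c-> F -c-> C -d-> B -b-> B -d-> B -b-> B -b-> B -d-> B -d-> B

B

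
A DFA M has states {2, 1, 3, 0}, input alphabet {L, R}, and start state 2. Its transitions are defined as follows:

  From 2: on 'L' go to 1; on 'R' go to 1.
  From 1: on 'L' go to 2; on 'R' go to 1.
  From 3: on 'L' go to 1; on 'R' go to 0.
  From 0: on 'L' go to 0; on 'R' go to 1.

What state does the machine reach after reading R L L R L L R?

Trace: 2 -R-> 1 -L-> 2 -L-> 1 -R-> 1 -L-> 2 -L-> 1 -R-> 1

1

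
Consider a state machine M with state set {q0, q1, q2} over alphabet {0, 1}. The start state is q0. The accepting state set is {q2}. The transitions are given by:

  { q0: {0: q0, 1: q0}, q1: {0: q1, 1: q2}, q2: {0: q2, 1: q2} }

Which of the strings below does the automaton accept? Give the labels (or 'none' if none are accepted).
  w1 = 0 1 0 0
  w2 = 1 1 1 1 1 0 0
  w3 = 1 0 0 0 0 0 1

w1: q0 → q0 → q0 → q0 → q0  → end q0, rejected
w2: q0 → q0 → q0 → q0 → q0 → q0 → q0 → q0  → end q0, rejected
w3: q0 → q0 → q0 → q0 → q0 → q0 → q0 → q0  → end q0, rejected

none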